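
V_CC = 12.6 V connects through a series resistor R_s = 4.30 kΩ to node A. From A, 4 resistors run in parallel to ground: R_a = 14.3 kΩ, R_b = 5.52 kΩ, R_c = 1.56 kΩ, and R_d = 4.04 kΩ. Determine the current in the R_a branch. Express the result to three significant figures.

Equivalent of the parallel group: R_p = 0.8775 kΩ.
Node voltage V_A = V_CC · R_p/(R_s + R_p) = 12.6 × 0.1695 = 2.135 V.
Branch current I = V_A/R_a = 2.135/14.3 = 0.1493 mA.
(Equivalently: I_total = 2.434 mA, then current-divider fraction G_k/ΣG = 0.06136.)

I ≈ 0.149 mA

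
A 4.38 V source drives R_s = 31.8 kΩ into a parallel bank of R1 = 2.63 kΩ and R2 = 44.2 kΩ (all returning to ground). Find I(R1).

Equivalent of the parallel group: R_p = 2.482 kΩ.
V_A = 4.38 × 2.482/34.28 = 0.3171 V.
I(R1) = V_A / R1 = 0.3171/2.63 = 0.1206 mA.

I ≈ 0.121 mA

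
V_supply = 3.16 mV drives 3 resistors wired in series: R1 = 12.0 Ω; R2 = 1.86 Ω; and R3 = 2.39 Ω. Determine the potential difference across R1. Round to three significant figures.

Series total: ΣR = 12.0 + 1.86 + 2.39 = 16.25 Ω.
By the voltage-divider rule, V = 3.16 × 12.00/16.25 = 2.334 mV.

V ≈ 2.33 mV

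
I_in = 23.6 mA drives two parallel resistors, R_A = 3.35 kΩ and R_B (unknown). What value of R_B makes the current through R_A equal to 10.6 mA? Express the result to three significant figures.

In a two-way split, I_A/I_in = R_B/(R_A + R_B).
10.6/23.6 = R_B/(R_A + R_B) → R_B = R_A · (0.4492)/(1 − 0.4492) = 3.35 × 0.8154 = 2.732 kΩ.

R_B ≈ 2.73 kΩ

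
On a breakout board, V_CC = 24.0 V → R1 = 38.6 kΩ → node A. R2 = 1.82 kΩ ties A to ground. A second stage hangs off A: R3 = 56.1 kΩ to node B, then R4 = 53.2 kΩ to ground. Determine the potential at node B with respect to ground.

V_B ≈ 0.518 V

Node A sees R2 in parallel with the series input of stage 2, R3 + R4 = 109.3 kΩ.
R2 ‖ (R3+R4) = 1.790 kΩ.
So V_A = 24.0 × 0.04432 = 1.064 V.
Then the unloaded second divider: V_B = V_A × R4/(R3+R4) = 1.064 × 0.4867 = 0.5178 V.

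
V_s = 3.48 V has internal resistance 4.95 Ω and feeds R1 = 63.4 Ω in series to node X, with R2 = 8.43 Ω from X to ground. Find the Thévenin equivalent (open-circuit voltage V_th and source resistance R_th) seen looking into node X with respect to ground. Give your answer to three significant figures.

R1' = 4.95 + 63.4 = 68.35 Ω (source resistance + R1).
With X open, the divider is unloaded: V_th = 3.48 × 8.43/76.78 = 0.3821 V.
Zeroing V_s shorts the top of R1' to ground, so R_th = R1' ‖ R2 = 7.504 Ω.

V_th ≈ 0.382 V, R_th ≈ 7.50 Ω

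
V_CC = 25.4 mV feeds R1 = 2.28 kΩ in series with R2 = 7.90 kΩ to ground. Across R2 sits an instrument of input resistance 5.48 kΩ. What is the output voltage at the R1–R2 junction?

The load sits in parallel with R2, giving an effective lower resistance R2' = R2·R_L/(R2+R_L) = 3.236 kΩ.
Voltage divider with the loaded lower leg: V_out = 25.4 × 3.236/(2.28 + 3.236) = 25.4 × 0.5866 = 14.90 mV.

V_out ≈ 14.9 mV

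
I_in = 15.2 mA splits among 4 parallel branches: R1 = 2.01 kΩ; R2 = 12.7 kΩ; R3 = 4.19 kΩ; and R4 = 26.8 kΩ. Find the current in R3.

I ≈ 4.26 mA

Conductances: ΣG = 1/2.01 + 1/12.7 + 1/4.19 + 1/26.8 = 0.8522 (1/kΩ).
R3 takes the fraction G_k/ΣG = 0.2387/0.8522 = 0.2800, so I = 15.2 × 0.2800 = 4.257 mA.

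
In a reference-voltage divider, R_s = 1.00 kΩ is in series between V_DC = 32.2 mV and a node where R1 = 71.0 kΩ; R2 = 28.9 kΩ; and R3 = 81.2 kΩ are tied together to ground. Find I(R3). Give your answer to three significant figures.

I ≈ 0.374 µA

Equivalent of the parallel group: R_p = 16.39 kΩ.
Node voltage V_A = V_DC · R_p/(R_s + R_p) = 32.2 × 0.9425 = 30.35 mV.
Branch current I = V_A/R3 = 30.35/81.2 = 0.3738 µA.
(Equivalently: I_total = 1.851 µA, then current-divider fraction G_k/ΣG = 0.2019.)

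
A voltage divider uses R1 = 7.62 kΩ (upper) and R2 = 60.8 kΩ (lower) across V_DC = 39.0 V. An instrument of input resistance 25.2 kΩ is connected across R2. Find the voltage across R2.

R2 ‖ R_L = (60.8 × 25.2)/(60.8 + 25.2) = 17.82 kΩ.
Then V_out = V_DC · R2'/(R1 + R2') = 39.0 × 17.82/25.44 = 27.32 V.
(Unloaded it would be 34.7 V; the load pulls it down.)

V_out ≈ 27.3 V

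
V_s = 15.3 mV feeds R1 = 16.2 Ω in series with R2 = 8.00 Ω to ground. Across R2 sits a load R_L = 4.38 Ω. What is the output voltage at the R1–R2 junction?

The load sits in parallel with R2, giving an effective lower resistance R2' = R2·R_L/(R2+R_L) = 2.830 Ω.
Voltage divider with the loaded lower leg: V_out = 15.3 × 2.830/(16.2 + 2.830) = 15.3 × 0.1487 = 2.276 mV.

V_out ≈ 2.28 mV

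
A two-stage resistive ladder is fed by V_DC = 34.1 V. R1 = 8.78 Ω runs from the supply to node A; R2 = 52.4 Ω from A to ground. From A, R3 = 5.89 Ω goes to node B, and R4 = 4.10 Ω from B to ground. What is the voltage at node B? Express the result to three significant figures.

The second stage (R3 + R4 = 9.990 Ω) loads node A in parallel with R2.
R2 ‖ (R3+R4) = 8.390 Ω.
First divider: V_A = V_DC · 8.390/(8.78 + 8.390) = 16.66 V.
Then the unloaded second divider: V_B = V_A × R4/(R3+R4) = 16.66 × 0.4104 = 6.839 V.

V_B ≈ 6.84 V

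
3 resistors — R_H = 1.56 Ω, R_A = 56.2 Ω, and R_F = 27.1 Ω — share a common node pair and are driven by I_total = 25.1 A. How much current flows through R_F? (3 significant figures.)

I ≈ 1.33 A

ΣG = 1/1.56 + 1/56.2 + 1/27.1 = 0.6957.
R_F takes the fraction G_k/ΣG = 0.03690/0.6957 = 0.05304, so I = 25.1 × 0.05304 = 1.331 A.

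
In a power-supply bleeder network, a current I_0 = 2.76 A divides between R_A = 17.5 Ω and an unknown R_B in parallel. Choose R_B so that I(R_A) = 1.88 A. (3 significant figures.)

The fraction through R_A equals R_B/(R_A+R_B).
With f = 0.6812, R_B = R_A · f/(1−f) = 17.5 × 2.136 = 37.39 Ω.

R_B ≈ 37.4 Ω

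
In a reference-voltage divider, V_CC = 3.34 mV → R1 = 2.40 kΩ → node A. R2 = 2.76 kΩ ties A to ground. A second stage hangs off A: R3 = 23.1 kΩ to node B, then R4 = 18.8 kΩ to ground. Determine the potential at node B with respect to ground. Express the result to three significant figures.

Node A sees R2 in parallel with the series input of stage 2, R3 + R4 = 41.90 kΩ.
R2 ‖ (R3+R4) = 2.589 kΩ.
V_A = 3.34 × 2.589/(2.40 + 2.589) = 1.733 mV.
Then the unloaded second divider: V_B = V_A × R4/(R3+R4) = 1.733 × 0.4487 = 0.7778 mV.

V_B ≈ 0.778 mV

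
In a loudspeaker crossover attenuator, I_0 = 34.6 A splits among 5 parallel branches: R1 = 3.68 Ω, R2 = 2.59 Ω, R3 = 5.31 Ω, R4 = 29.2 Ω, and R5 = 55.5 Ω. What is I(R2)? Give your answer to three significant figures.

I ≈ 14.9 A

Total conductance ΣG = 1/3.68 + 1/2.59 + 1/5.31 + 1/29.2 + 1/55.5 = 0.8984 (units of 1/Ω).
By the current-divider rule, I = I_0 · G_k/ΣG = 34.6 × 0.4298 = 14.87 A.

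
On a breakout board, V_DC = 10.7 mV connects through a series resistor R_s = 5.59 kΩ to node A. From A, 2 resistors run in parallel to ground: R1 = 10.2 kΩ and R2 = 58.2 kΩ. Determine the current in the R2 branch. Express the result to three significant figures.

I ≈ 0.112 µA

Combine the parallel branches: R_p = (1/10.2 + 1/58.2)⁻¹ = 8.679 kΩ.
V_A by voltage divider: V_A = 10.7 × 8.679/(5.59 + 8.679) = 6.508 mV.
I(R2) = V_A / R2 = 6.508/58.2 = 0.1118 µA.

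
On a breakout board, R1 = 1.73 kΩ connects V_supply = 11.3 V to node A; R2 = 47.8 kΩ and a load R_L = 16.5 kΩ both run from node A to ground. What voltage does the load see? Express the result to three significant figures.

V_out ≈ 9.90 V

First combine the lower leg with the load: R2 ‖ R_L = 12.27 kΩ.
Voltage divider with the loaded lower leg: V_out = 11.3 × 12.27/(1.73 + 12.27) = 11.3 × 0.8764 = 9.903 V.
(Unloaded it would be 10.9 V; the load pulls it down.)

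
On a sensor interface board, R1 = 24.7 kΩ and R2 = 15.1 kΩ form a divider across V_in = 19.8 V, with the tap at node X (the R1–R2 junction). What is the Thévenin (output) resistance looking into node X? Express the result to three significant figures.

R_th ≈ 9.37 kΩ

Zeroing V_in shorts the top of R1 to ground, so R_th = R1 ‖ R2 = 9.371 kΩ.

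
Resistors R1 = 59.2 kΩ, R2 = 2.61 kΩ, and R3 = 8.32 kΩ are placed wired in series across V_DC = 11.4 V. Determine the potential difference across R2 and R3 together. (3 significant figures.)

V ≈ 1.78 V

Total series resistance ΣR = 59.2 + 2.61 + 8.32 = 70.13 kΩ.
R_{R2..R3} = 2.61 + 8.32 = 10.93 kΩ.
V = V_DC · R/ΣR = 11.4 × 0.1559 = 1.777 V.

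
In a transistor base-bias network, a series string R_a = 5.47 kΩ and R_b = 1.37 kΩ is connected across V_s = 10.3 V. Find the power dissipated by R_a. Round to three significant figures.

P ≈ 12.4 mW

Series current I = V_s/ΣR = 10.3/6.840 = 1.506 mA.
P(R_a) = I²·R_a = (1.506)² × 5.47 = 12.40 mW.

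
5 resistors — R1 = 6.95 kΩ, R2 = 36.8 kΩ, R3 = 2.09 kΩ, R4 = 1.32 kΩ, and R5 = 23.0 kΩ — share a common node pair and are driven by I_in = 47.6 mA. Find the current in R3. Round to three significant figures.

Conductances: ΣG = 1/6.95 + 1/36.8 + 1/2.09 + 1/1.32 + 1/23.0 = 1.451 (1/kΩ).
By the current-divider rule, I = I_in · G_k/ΣG = 47.6 × 0.3298 = 15.70 mA.

I ≈ 15.7 mA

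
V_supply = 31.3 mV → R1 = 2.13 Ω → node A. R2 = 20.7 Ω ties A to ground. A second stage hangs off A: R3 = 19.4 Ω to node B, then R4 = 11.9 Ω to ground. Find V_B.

Node A sees R2 in parallel with the series input of stage 2, R3 + R4 = 31.30 Ω.
Effective lower resistance at A: R2 ‖ 31.30 = 12.46 Ω.
First divider: V_A = V_supply · 12.46/(2.13 + 12.46) = 26.73 mV.
V_B = V_A × 0.3802 = 10.16 mV.

V_B ≈ 10.2 mV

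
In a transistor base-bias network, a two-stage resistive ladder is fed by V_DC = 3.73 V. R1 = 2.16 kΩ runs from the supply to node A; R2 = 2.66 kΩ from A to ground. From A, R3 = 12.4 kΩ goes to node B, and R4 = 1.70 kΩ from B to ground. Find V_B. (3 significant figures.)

The second stage (R3 + R4 = 14.10 kΩ) loads node A in parallel with R2.
R2 ‖ (R3+R4) = 2.238 kΩ.
V_A = 3.73 × 2.238/(2.16 + 2.238) = 1.898 V.
Stage 2 is unloaded, so V_B = V_A · R4/(R3+R4) = 1.898 × 1.70/14.10 = 0.2288 V.

V_B ≈ 0.229 V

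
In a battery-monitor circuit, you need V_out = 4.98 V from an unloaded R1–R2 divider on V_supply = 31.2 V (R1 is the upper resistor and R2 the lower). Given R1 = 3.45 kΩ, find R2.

R2 ≈ 0.655 kΩ

The divider ratio is R2/(R1+R2) = 4.98/31.2 = 0.1596.
Rearranging, R2 = R1·k/(1−k) = 3.45 × 0.1899 = 0.6553 kΩ.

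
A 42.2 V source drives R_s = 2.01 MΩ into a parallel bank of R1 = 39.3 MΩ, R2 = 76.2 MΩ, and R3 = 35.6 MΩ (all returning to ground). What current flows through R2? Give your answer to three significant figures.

Equivalent of the parallel group: R_p = 15.00 MΩ.
V_A = 42.2 × 15.00/17.01 = 37.21 V.
Branch current I = V_A/R2 = 37.21/76.2 = 0.4884 µA.
(Check via current divider: I_total = 2.481 µA; share G_k/ΣG = 0.1969 → same result.)

I ≈ 0.488 µA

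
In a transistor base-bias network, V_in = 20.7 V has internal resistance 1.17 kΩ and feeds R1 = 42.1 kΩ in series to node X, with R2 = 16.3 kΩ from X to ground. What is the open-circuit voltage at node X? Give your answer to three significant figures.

V_th ≈ 5.66 V

R1' = 1.17 + 42.1 = 43.27 kΩ (source resistance + R1).
With X open, the divider is unloaded: V_th = 20.7 × 16.3/59.57 = 5.664 V.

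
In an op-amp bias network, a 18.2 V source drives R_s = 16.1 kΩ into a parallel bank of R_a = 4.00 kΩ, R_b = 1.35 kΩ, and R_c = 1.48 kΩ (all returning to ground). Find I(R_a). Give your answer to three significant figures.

Equivalent of the parallel group: R_p = 0.6001 kΩ.
V_A = 18.2 × 0.6001/16.70 = 0.6540 V.
I(R_a) = V_A / R_a = 0.6540/4.00 = 0.1635 mA.

I ≈ 0.163 mA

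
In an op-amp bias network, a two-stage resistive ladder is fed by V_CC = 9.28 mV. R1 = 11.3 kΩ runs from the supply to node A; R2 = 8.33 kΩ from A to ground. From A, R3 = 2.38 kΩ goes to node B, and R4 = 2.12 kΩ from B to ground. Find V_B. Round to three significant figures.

Node A sees R2 in parallel with the series input of stage 2, R3 + R4 = 4.500 kΩ.
R2 ‖ (R3+R4) = 2.922 kΩ.
So V_A = 9.28 × 0.2054 = 1.906 mV.
V_B = V_A × 0.4711 = 0.8982 mV.

V_B ≈ 0.898 mV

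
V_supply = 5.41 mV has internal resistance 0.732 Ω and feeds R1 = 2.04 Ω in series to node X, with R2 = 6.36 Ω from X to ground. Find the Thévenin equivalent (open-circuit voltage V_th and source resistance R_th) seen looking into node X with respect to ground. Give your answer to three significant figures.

R1' = 0.732 + 2.04 = 2.772 Ω (source resistance + R1).
Open-circuit (no load on X): V_th = V_supply · R2/(R1' + R2) = 5.41 × 6.36/(2.772 + 6.36) = 3.768 mV.
Looking into X with the source shorted: R_th = R1'·R2/(R1'+R2) = 2.772 × 6.36/9.132 = 1.931 Ω.

V_th ≈ 3.77 mV, R_th ≈ 1.93 Ω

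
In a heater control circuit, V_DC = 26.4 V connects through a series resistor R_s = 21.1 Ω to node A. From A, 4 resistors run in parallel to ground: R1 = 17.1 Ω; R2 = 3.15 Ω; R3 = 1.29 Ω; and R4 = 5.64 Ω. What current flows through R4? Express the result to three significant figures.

I ≈ 0.161 A

Combine the parallel branches: R_p = (1/17.1 + 1/3.15 + 1/1.29 + 1/5.64)⁻¹ = 0.7528 Ω.
V_A by voltage divider: V_A = 26.4 × 0.7528/(21.1 + 0.7528) = 0.9094 V.
Branch current I = V_A/R4 = 0.9094/5.64 = 0.1612 A.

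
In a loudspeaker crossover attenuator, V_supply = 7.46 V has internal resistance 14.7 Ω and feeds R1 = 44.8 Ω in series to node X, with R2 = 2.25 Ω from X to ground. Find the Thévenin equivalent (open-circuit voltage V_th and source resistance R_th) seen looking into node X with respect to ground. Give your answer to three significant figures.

R1' = 14.7 + 44.8 = 59.50 Ω (source resistance + R1).
V_th is the unloaded tap voltage: V_supply · R2/(R1'+R2) = 7.46 × 0.03644 = 0.2718 V.
Looking into X with the source shorted: R_th = R1'·R2/(R1'+R2) = 59.50 × 2.25/61.75 = 2.168 Ω.

V_th ≈ 0.272 V, R_th ≈ 2.17 Ω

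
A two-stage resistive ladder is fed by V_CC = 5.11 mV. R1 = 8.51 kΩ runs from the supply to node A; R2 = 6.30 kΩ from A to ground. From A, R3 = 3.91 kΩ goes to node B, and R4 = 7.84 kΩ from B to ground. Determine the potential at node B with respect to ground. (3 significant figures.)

Looking into the second stage from A: R3 + R4 = 11.75 kΩ appears in parallel with R2.
R2 ‖ (R3+R4) = 4.101 kΩ.
So V_A = 5.11 × 0.3252 = 1.662 mV.
Stage 2 is unloaded, so V_B = V_A · R4/(R3+R4) = 1.662 × 7.84/11.75 = 1.109 mV.

V_B ≈ 1.11 mV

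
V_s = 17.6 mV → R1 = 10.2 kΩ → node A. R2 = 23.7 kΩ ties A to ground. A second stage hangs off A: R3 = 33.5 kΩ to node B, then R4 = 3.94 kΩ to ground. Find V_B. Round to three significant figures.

V_B ≈ 1.09 mV

Node A sees R2 in parallel with the series input of stage 2, R3 + R4 = 37.44 kΩ.
R2 ‖ (R3+R4) = 14.51 kΩ.
V_A = 17.6 × 14.51/(10.2 + 14.51) = 10.34 mV.
Stage 2 is unloaded, so V_B = V_A · R4/(R3+R4) = 10.34 × 3.94/37.44 = 1.088 mV.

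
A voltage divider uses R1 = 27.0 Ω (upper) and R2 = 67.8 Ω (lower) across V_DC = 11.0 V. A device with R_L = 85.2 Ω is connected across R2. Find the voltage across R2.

V_out ≈ 6.41 V

First combine the lower leg with the load: R2 ‖ R_L = 37.76 Ω.
Voltage divider with the loaded lower leg: V_out = 11.0 × 37.76/(27.0 + 37.76) = 11.0 × 0.5830 = 6.414 V.
(Unloaded it would be 7.87 V; the load pulls it down.)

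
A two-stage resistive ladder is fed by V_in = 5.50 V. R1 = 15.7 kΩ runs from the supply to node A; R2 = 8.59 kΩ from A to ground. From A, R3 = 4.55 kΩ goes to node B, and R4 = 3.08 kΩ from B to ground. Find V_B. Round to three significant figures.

Looking into the second stage from A: R3 + R4 = 7.630 kΩ appears in parallel with R2.
Effective lower resistance at A: R2 ‖ 7.630 = 4.041 kΩ.
V_A = 5.50 × 4.041/(15.7 + 4.041) = 1.126 V.
V_B = V_A × 0.4037 = 0.4545 V.

V_B ≈ 0.454 V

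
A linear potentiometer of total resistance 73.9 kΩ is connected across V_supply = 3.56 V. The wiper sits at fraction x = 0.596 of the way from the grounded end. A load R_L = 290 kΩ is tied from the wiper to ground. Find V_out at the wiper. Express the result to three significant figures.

Lower segment x·R_p = 44.04 kΩ; upper segment (1−x)·R_p = 29.86 kΩ.
Lower segment in parallel with the load: 44.04 ‖ 290 = 38.24 kΩ.
Loaded-divider output: V_out = 3.56 × 0.5615 = 1.999 V.

V_out ≈ 2.00 V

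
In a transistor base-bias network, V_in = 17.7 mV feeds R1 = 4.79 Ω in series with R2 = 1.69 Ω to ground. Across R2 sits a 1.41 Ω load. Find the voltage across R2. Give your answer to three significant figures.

The load sits in parallel with R2, giving an effective lower resistance R2' = R2·R_L/(R2+R_L) = 0.7687 Ω.
Now apply the divider: V_out = 17.7 × 0.1383 = 2.448 mV.
(Unloaded it would be 4.62 mV; the load pulls it down.)

V_out ≈ 2.45 mV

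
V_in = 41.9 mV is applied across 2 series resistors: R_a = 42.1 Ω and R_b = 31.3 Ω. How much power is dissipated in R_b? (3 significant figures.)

The common current is I = 41.9/73.40 = 0.5708 mA.
V(R_b) = I·R = 17.87 mV; P = V·I = 17.87 × 0.5708 = 10.20 µW.

P ≈ 10.2 µW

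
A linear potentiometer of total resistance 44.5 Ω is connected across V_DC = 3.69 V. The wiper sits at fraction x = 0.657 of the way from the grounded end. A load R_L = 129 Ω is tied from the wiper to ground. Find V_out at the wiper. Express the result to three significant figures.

The pot divides into 15.26 Ω above the wiper and 29.24 Ω below.
Lower segment in parallel with the load: 29.24 ‖ 129 = 23.83 Ω.
Then V_out = V_DC · 23.83/(15.26 + 23.83) = 2.249 V.

V_out ≈ 2.25 V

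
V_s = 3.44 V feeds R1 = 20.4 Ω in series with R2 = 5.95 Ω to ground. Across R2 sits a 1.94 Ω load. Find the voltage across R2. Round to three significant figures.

First combine the lower leg with the load: R2 ‖ R_L = 1.463 Ω.
Then V_out = V_s · R2'/(R1 + R2') = 3.44 × 1.463/21.86 = 0.2302 V.
(Unloaded it would be 0.777 V; the load pulls it down.)

V_out ≈ 0.230 V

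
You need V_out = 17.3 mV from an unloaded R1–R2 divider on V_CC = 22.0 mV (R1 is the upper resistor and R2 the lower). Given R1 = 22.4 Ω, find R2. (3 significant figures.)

R2 ≈ 82.5 Ω

Required fraction k = V_out/V_CC = 0.7864.
Rearranging, R2 = R1·k/(1−k) = 22.4 × 3.681 = 82.45 Ω.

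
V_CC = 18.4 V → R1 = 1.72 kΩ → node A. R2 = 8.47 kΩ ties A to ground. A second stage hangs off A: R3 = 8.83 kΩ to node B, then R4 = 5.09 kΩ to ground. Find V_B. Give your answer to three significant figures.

V_B ≈ 5.07 V

The second stage (R3 + R4 = 13.92 kΩ) loads node A in parallel with R2.
Effective lower resistance at A: R2 ‖ 13.92 = 5.266 kΩ.
So V_A = 18.4 × 0.7538 = 13.87 V.
Then the unloaded second divider: V_B = V_A × R4/(R3+R4) = 13.87 × 0.3657 = 5.072 V.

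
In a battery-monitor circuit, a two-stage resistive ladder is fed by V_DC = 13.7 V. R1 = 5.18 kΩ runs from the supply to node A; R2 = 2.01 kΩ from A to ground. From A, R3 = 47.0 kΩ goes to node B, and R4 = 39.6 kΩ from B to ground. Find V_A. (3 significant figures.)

V_A ≈ 3.77 V

Node A sees R2 in parallel with the series input of stage 2, R3 + R4 = 86.60 kΩ.
Effective lower resistance at A: R2 ‖ 86.60 = 1.964 kΩ.
V_A = 13.7 × 1.964/(5.18 + 1.964) = 3.767 V.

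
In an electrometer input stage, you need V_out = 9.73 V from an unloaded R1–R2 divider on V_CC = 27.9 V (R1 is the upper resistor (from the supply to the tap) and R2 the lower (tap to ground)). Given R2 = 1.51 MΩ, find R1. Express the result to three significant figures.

Required fraction k = V_out/V_CC = 0.3487.
Rearranging, R1 = R2·(1−k)/k = 1.51 × 1.867 = 2.820 MΩ.

R1 ≈ 2.82 MΩ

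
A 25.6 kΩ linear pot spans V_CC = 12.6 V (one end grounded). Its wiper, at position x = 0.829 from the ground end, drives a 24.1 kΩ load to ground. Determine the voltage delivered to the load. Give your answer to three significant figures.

Lower segment x·R_p = 21.22 kΩ; upper segment (1−x)·R_p = 4.378 kΩ.
(x·R_p) ‖ R_L = 11.28 kΩ.
V_out = 12.6 × 11.28/(4.378 + 11.28) = 9.078 V.

V_out ≈ 9.08 V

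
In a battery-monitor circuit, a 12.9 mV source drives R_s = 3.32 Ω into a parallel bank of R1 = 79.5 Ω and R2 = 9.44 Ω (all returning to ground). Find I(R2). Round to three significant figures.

Parallel bank: R_p = 1/(1/79.5 + 1/9.44) = 8.438 Ω.
Node voltage V_A = V_supply · R_p/(R_s + R_p) = 12.9 × 0.7176 = 9.258 mV.
I(R2) = V_A / R2 = 9.258/9.44 = 0.9807 mA.

I ≈ 0.981 mA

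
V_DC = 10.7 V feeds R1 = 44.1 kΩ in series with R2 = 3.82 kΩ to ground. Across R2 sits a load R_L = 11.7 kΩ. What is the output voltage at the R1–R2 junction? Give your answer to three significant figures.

V_out ≈ 0.656 V

R2 ‖ R_L = (3.82 × 11.7)/(3.82 + 11.7) = 2.880 kΩ.
Now apply the divider: V_out = 10.7 × 0.06130 = 0.6559 V.
(Unloaded it would be 0.853 V; the load pulls it down.)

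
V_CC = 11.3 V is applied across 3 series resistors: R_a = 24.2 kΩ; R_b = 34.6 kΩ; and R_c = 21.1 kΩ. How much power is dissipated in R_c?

P ≈ 0.422 mW

Series current I = V_CC/ΣR = 11.3/79.90 = 0.1414 mA.
P = I²R = 0.02000 × 21.1 = 0.4220 mW.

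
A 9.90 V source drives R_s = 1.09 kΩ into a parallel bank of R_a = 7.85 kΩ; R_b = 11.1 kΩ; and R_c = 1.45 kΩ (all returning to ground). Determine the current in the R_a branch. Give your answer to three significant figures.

I ≈ 0.634 mA

Parallel bank: R_p = 1/(1/7.85 + 1/11.1 + 1/1.45) = 1.102 kΩ.
V_A = 9.90 × 1.102/2.192 = 4.978 V.
I(R_a) = V_A / R_a = 4.978/7.85 = 0.6341 mA.
(Check via current divider: I_total = 4.516 mA; share G_k/ΣG = 0.1404 → same result.)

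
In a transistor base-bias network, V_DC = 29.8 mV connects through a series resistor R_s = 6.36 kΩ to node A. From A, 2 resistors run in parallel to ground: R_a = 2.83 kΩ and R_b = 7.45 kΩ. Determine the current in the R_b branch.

I ≈ 0.975 µA

Equivalent of the parallel group: R_p = 2.051 kΩ.
Node voltage V_A = V_DC · R_p/(R_s + R_p) = 29.8 × 0.2438 = 7.266 mV.
Branch current I = V_A/R_b = 7.266/7.45 = 0.9754 µA.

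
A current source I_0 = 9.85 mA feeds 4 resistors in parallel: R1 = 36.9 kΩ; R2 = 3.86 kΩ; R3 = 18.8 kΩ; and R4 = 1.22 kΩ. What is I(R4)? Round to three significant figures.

Conductances: ΣG = 1/36.9 + 1/3.86 + 1/18.8 + 1/1.22 = 1.159 (1/kΩ).
Current divider: I(R4) = I_0 · G_k/ΣG = 9.85 × (0.8197/1.159) = 9.85 × 0.7072 = 6.966 mA.

I ≈ 6.97 mA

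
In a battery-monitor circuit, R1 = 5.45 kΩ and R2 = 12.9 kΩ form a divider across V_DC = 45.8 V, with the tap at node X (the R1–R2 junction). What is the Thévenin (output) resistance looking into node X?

Zeroing V_DC shorts the top of R1 to ground, so R_th = R1 ‖ R2 = 3.831 kΩ.

R_th ≈ 3.83 kΩ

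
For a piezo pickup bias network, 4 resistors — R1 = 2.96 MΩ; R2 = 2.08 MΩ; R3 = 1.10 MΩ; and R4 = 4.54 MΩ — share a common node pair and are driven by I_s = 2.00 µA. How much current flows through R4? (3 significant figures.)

ΣG = 1/2.96 + 1/2.08 + 1/1.10 + 1/4.54 = 1.948.
Current divider: I(R4) = I_s · G_k/ΣG = 2.00 × (0.2203/1.948) = 2.00 × 0.1131 = 0.2261 µA.

I ≈ 0.226 µA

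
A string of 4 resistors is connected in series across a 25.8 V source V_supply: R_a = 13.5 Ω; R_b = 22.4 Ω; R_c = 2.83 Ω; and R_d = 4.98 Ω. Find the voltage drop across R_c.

V ≈ 1.67 V

ΣR = 13.5 + 22.4 + 2.83 + 4.98 = 43.71 Ω.
By the voltage-divider rule, V = 25.8 × 2.830/43.71 = 1.670 V.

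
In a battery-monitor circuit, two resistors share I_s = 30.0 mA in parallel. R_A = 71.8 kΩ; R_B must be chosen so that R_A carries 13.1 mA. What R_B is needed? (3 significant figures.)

In a two-way split, I_A/I_s = R_B/(R_A + R_B).
With f = 0.4367, R_B = R_A · f/(1−f) = 71.8 × 0.7751 = 55.66 kΩ.

R_B ≈ 55.7 kΩ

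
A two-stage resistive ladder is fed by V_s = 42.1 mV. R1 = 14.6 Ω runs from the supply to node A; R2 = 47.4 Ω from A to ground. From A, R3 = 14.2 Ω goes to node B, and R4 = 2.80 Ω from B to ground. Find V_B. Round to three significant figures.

The second stage (R3 + R4 = 17.00 Ω) loads node A in parallel with R2.
R2 ‖ (R3+R4) = 12.51 Ω.
V_A = 42.1 × 12.51/(14.6 + 12.51) = 19.43 mV.
Stage 2 is unloaded, so V_B = V_A · R4/(R3+R4) = 19.43 × 2.80/17.00 = 3.200 mV.

V_B ≈ 3.20 mV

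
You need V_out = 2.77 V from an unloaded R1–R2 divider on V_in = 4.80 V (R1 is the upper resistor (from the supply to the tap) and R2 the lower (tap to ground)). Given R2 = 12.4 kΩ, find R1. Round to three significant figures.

R1 ≈ 9.09 kΩ

V_out/V_in = R2/(R1+R2) = 0.5771.
So R1 = R2 · (V_in/V_out − 1) = 12.4 × (4.80/2.77 − 1) = 12.4 × 0.7329 = 9.087 kΩ.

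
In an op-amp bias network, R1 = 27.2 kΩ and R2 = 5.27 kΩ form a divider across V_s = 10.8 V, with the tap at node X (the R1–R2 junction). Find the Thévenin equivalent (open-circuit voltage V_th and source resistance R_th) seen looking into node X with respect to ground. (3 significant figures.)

Open-circuit (no load on X): V_th = V_s · R2/(R1 + R2) = 10.8 × 5.27/(27.20 + 5.27) = 1.753 V.
Zeroing V_s shorts the top of R1 to ground, so R_th = R1 ‖ R2 = 4.415 kΩ.

V_th ≈ 1.75 V, R_th ≈ 4.41 kΩ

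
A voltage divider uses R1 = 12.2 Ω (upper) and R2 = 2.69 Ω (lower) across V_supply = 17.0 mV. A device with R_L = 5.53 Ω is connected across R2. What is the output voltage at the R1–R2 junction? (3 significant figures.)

R2 ‖ R_L = (2.69 × 5.53)/(2.69 + 5.53) = 1.810 Ω.
Voltage divider with the loaded lower leg: V_out = 17.0 × 1.810/(12.2 + 1.810) = 17.0 × 0.1292 = 2.196 mV.

V_out ≈ 2.20 mV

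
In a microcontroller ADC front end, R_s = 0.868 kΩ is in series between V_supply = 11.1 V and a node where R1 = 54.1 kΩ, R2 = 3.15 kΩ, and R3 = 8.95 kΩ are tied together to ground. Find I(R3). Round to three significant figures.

I ≈ 0.893 mA

Combine the parallel branches: R_p = (1/54.1 + 1/3.15 + 1/8.95)⁻¹ = 2.234 kΩ.
Node voltage V_A = V_supply · R_p/(R_s + R_p) = 11.1 × 0.7202 = 7.994 V.
Branch current I = V_A/R3 = 7.994/8.95 = 0.8932 mA.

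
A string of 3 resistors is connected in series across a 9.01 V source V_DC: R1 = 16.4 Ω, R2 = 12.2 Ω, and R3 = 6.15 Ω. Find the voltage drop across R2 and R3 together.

Series total: ΣR = 16.4 + 12.2 + 6.15 = 34.75 Ω.
R_{R2..R3} = 12.2 + 6.15 = 18.35 Ω.
Voltage divider: V = V_DC · (18.35 / 34.75) = 9.01 × 0.5281 = 4.758 V.

V ≈ 4.76 V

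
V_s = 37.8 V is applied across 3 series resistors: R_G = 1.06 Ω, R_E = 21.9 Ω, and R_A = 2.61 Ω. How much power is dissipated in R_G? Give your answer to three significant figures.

P ≈ 2.32 W

Series current I = V_s/ΣR = 37.8/25.57 = 1.478 A.
P(R_G) = I²·R_G = (1.478)² × 1.06 = 2.316 W.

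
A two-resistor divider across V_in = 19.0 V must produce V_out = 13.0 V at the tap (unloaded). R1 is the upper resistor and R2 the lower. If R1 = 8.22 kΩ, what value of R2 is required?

R2 ≈ 17.8 kΩ

Required fraction k = V_out/V_in = 0.6842.
So R2 = R1 · V_out/(V_in − V_out) = 8.22 × 13.0/(19.0 − 13.0) = 8.22 × 2.167 = 17.81 kΩ.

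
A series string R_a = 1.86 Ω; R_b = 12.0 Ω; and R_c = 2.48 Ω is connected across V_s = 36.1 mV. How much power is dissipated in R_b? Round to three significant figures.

P ≈ 58.6 µW

The common current is I = 36.1/16.34 = 2.209 mA.
V(R_b) = I·R = 26.51 mV; P = V·I = 26.51 × 2.209 = 58.57 µW.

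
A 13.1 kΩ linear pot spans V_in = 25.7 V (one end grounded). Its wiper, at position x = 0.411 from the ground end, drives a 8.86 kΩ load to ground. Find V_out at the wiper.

V_out ≈ 7.78 V

The pot divides into 7.716 kΩ above the wiper and 5.384 kΩ below.
Lower segment in parallel with the load: 5.384 ‖ 8.86 = 3.349 kΩ.
Then V_out = V_in · 3.349/(7.716 + 3.349) = 7.779 V.
(Unloaded: V_out = x·V_in = 10.6 V.)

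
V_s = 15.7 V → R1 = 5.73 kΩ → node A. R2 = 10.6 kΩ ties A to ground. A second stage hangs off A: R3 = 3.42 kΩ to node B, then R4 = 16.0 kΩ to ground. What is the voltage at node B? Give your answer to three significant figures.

V_B ≈ 7.05 V

Looking into the second stage from A: R3 + R4 = 19.42 kΩ appears in parallel with R2.
Effective lower resistance at A: R2 ‖ 19.42 = 6.857 kΩ.
V_A = 15.7 × 6.857/(5.73 + 6.857) = 8.553 V.
Stage 2 is unloaded, so V_B = V_A · R4/(R3+R4) = 8.553 × 16.0/19.42 = 7.047 V.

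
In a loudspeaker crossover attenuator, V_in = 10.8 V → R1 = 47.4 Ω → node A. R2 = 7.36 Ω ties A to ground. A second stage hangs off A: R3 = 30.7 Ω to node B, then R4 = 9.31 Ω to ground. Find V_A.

V_A ≈ 1.25 V

Looking into the second stage from A: R3 + R4 = 40.01 Ω appears in parallel with R2.
R2 ‖ (R3+R4) = 6.216 Ω.
So V_A = 10.8 × 0.1159 = 1.252 V.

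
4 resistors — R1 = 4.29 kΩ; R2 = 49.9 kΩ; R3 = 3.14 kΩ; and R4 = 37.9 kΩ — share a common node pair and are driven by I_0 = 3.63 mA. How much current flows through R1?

Conductances: ΣG = 1/4.29 + 1/49.9 + 1/3.14 + 1/37.9 = 0.5980 (1/kΩ).
Current divider: I(R1) = I_0 · G_k/ΣG = 3.63 × (0.2331/0.5980) = 3.63 × 0.3898 = 1.415 mA.

I ≈ 1.41 mA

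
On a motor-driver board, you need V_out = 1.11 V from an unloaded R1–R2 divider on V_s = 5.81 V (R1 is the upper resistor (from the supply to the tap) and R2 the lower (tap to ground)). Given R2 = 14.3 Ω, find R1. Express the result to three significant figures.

Required fraction k = V_out/V_s = 0.1910.
Rearranging, R1 = R2·(1−k)/k = 14.3 × 4.234 = 60.55 Ω.

R1 ≈ 60.5 Ω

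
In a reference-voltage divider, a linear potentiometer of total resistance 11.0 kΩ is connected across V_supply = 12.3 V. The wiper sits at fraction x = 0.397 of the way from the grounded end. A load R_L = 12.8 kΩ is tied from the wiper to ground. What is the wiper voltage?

Split the track: R_lower = x·R_p = 4.367 kΩ, R_upper = (1−x)·R_p = 6.633 kΩ.
Lower segment in parallel with the load: 4.367 ‖ 12.8 = 3.256 kΩ.
V_out = 12.3 × 3.256/(6.633 + 3.256) = 4.050 V.

V_out ≈ 4.05 V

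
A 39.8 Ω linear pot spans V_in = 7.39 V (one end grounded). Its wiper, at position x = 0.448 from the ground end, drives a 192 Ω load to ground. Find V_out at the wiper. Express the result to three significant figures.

V_out ≈ 3.15 V

Split the track: R_lower = x·R_p = 17.83 Ω, R_upper = (1−x)·R_p = 21.97 Ω.
(x·R_p) ‖ R_L = 16.32 Ω.
V_out = 7.39 × 16.32/(21.97 + 16.32) = 3.149 V.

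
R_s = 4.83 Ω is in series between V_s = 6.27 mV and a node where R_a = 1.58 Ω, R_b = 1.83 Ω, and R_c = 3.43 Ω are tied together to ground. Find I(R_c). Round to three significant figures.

I ≈ 0.226 mA

Combine the parallel branches: R_p = (1/1.58 + 1/1.83 + 1/3.43)⁻¹ = 0.6799 Ω.
V_A by voltage divider: V_A = 6.27 × 0.6799/(4.83 + 0.6799) = 0.7736 mV.
I(R_c) = V_A / R_c = 0.7736/3.43 = 0.2256 mA.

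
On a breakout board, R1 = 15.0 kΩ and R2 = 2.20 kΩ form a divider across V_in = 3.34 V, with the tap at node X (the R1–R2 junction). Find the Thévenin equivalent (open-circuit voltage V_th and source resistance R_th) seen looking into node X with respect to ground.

V_th ≈ 0.427 V, R_th ≈ 1.92 kΩ

V_th is the unloaded tap voltage: V_in · R2/(R1+R2) = 3.34 × 0.1279 = 0.4272 V.
With V_in suppressed (replaced by a short), R_th = R1 ‖ R2 = (15.00 × 2.20)/(15.00 + 2.20) = 1.919 kΩ.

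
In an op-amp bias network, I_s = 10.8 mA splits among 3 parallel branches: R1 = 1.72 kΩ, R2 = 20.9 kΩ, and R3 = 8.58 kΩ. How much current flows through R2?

I ≈ 0.693 mA

ΣG = 1/1.72 + 1/20.9 + 1/8.58 = 0.7458.
Current divider: I(R2) = I_s · G_k/ΣG = 10.8 × (0.04785/0.7458) = 10.8 × 0.06416 = 0.6929 mA.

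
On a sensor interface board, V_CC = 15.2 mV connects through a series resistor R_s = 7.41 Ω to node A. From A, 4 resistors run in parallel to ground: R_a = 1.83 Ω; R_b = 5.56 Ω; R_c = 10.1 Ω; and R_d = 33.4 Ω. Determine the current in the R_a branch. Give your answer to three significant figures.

Equivalent of the parallel group: R_p = 1.169 Ω.
V_A = 15.2 × 1.169/8.579 = 2.072 mV.
Branch current I = V_A/R_a = 2.072/1.83 = 1.132 mA.

I ≈ 1.13 mA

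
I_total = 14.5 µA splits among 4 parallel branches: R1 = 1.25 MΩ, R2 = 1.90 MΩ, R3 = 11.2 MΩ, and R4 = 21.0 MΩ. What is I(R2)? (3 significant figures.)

I ≈ 5.22 µA

ΣG = 1/1.25 + 1/1.90 + 1/11.2 + 1/21.0 = 1.463.
By the current-divider rule, I = I_total · G_k/ΣG = 14.5 × 0.3597 = 5.216 µA.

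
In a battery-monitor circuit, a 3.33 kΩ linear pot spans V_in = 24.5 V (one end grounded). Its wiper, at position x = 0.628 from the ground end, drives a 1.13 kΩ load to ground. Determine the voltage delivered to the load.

Lower segment x·R_p = 2.091 kΩ; upper segment (1−x)·R_p = 1.239 kΩ.
R_L loads the lower segment: effective lower R = 0.7336 kΩ.
V_out = 24.5 × 0.7336/(1.239 + 0.7336) = 9.113 V.

V_out ≈ 9.11 V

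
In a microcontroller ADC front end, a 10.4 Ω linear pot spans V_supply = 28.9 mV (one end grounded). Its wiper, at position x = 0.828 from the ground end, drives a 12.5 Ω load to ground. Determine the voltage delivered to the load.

V_out ≈ 21.4 mV

Split the track: R_lower = x·R_p = 8.611 Ω, R_upper = (1−x)·R_p = 1.789 Ω.
Lower segment in parallel with the load: 8.611 ‖ 12.5 = 5.099 Ω.
V_out = 28.9 × 5.099/(1.789 + 5.099) = 21.39 mV.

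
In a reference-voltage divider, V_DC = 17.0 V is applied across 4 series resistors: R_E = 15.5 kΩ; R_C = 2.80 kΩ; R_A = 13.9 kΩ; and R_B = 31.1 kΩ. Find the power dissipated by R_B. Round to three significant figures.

P ≈ 2.24 mW

ΣR = 63.30 kΩ → I = 17.0/63.30 = 0.2686 mA.
P(R_B) = I²·R_B = (0.2686)² × 31.1 = 2.243 mW.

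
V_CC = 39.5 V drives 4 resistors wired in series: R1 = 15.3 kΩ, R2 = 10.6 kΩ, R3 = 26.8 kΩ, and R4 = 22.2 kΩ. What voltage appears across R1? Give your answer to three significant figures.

Total series resistance ΣR = 15.3 + 10.6 + 26.8 + 22.2 = 74.90 kΩ.
V = V_CC · R/ΣR = 39.5 × 0.2043 = 8.069 V.

V ≈ 8.07 V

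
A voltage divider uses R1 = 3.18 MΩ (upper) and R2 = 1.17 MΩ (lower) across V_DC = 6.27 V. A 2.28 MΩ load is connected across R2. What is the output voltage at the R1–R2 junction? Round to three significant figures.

V_out ≈ 1.23 V

R2 ‖ R_L = (1.17 × 2.28)/(1.17 + 2.28) = 0.7732 MΩ.
Voltage divider with the loaded lower leg: V_out = 6.27 × 0.7732/(3.18 + 0.7732) = 6.27 × 0.1956 = 1.226 V.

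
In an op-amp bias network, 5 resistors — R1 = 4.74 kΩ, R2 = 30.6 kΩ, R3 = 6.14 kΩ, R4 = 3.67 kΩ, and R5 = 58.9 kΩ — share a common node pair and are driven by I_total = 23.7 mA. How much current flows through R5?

Conductances: ΣG = 1/4.74 + 1/30.6 + 1/6.14 + 1/3.67 + 1/58.9 = 0.6960 (1/kΩ).
R5 takes the fraction G_k/ΣG = 0.01698/0.6960 = 0.02439, so I = 23.7 × 0.02439 = 0.5781 mA.

I ≈ 0.578 mA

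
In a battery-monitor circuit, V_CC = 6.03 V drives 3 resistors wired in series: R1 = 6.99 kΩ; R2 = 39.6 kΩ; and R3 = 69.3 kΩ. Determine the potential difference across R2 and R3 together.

V ≈ 5.67 V

ΣR = 6.99 + 39.6 + 69.3 = 115.9 kΩ.
R_{R2..R3} = 39.6 + 69.3 = 108.9 kΩ.
By the voltage-divider rule, V = 6.03 × 108.9/115.9 = 5.666 V.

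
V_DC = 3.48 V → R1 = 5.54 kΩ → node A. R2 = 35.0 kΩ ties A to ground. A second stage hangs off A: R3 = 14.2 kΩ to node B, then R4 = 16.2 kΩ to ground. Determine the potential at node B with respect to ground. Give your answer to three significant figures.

Node A sees R2 in parallel with the series input of stage 2, R3 + R4 = 30.40 kΩ.
Effective lower resistance at A: R2 ‖ 30.40 = 16.27 kΩ.
V_A = 3.48 × 16.27/(5.54 + 16.27) = 2.596 V.
Then the unloaded second divider: V_B = V_A × R4/(R3+R4) = 2.596 × 0.5329 = 1.383 V.

V_B ≈ 1.38 V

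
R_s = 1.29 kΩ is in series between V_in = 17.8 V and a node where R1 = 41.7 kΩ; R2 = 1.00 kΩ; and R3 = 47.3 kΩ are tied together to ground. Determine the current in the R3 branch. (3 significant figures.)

Equivalent of the parallel group: R_p = 0.9568 kΩ.
V_A by voltage divider: V_A = 17.8 × 0.9568/(1.29 + 0.9568) = 7.580 V.
Branch current I = V_A/R3 = 7.580/47.3 = 0.1603 mA.
(Equivalently: I_total = 7.922 mA, then current-divider fraction G_k/ΣG = 0.02023.)

I ≈ 0.160 mA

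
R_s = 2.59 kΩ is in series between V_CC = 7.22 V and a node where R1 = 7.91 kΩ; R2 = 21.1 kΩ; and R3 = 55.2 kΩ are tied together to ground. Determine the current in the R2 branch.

Parallel bank: R_p = 1/(1/7.91 + 1/21.1 + 1/55.2) = 5.210 kΩ.
V_A = 7.22 × 5.210/7.800 = 4.823 V.
Branch current I = V_A/R2 = 4.823/21.1 = 0.2286 mA.
(Check via current divider: I_total = 0.9256 mA; share G_k/ΣG = 0.2469 → same result.)

I ≈ 0.229 mA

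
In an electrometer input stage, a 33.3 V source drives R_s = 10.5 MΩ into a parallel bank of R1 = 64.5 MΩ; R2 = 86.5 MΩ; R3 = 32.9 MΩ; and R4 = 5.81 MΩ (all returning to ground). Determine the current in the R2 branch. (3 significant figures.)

Parallel bank: R_p = 1/(1/64.5 + 1/86.5 + 1/32.9 + 1/5.81) = 4.356 MΩ.
Node voltage V_A = V_CC · R_p/(R_s + R_p) = 33.3 × 0.2932 = 9.764 V.
Branch current I = V_A/R2 = 9.764/86.5 = 0.1129 µA.

I ≈ 0.113 µA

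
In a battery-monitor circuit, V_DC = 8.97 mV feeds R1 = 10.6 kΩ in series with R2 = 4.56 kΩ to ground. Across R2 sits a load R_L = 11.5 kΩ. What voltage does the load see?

V_out ≈ 2.11 mV

R2 ‖ R_L = (4.56 × 11.5)/(4.56 + 11.5) = 3.265 kΩ.
Then V_out = V_DC · R2'/(R1 + R2') = 8.97 × 3.265/13.87 = 2.112 mV.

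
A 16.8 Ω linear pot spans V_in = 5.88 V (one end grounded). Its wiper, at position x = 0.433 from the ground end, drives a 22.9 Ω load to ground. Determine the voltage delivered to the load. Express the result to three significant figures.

The pot divides into 9.526 Ω above the wiper and 7.274 Ω below.
Lower segment in parallel with the load: 7.274 ‖ 22.9 = 5.521 Ω.
V_out = 5.88 × 5.521/(9.526 + 5.521) = 2.157 V.

V_out ≈ 2.16 V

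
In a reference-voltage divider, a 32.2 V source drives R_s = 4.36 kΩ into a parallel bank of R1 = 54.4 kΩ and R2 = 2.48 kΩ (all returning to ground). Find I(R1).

I ≈ 0.209 mA

Equivalent of the parallel group: R_p = 2.372 kΩ.
V_A by voltage divider: V_A = 32.2 × 2.372/(4.36 + 2.372) = 11.35 V.
Branch current I = V_A/R1 = 11.35/54.4 = 0.2086 mA.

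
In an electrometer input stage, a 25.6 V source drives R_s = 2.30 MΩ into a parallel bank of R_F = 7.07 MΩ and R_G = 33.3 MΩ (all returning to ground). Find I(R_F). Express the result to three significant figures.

Parallel bank: R_p = 1/(1/7.07 + 1/33.3) = 5.832 MΩ.
Node voltage V_A = V_s · R_p/(R_s + R_p) = 25.6 × 0.7172 = 18.36 V.
I(R_F) = V_A / R_F = 18.36/7.07 = 2.597 µA.

I ≈ 2.60 µA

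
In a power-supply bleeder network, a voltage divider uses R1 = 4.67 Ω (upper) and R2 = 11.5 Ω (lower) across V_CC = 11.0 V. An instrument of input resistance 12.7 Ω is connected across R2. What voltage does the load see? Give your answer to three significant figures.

V_out ≈ 6.20 V

The load sits in parallel with R2, giving an effective lower resistance R2' = R2·R_L/(R2+R_L) = 6.035 Ω.
Then V_out = V_CC · R2'/(R1 + R2') = 11.0 × 6.035/10.71 = 6.201 V.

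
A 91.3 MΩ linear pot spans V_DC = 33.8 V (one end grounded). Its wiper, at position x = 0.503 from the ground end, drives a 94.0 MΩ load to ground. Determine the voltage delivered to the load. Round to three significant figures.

The pot divides into 45.38 MΩ above the wiper and 45.92 MΩ below.
Lower segment in parallel with the load: 45.92 ‖ 94.0 = 30.85 MΩ.
Then V_out = V_DC · 30.85/(45.38 + 30.85) = 13.68 V.

V_out ≈ 13.7 V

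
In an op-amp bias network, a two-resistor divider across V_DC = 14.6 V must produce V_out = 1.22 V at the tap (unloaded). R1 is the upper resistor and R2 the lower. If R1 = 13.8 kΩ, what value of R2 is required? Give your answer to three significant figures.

Required fraction k = V_out/V_DC = 0.08356.
R2 = R1 · 0.08356/(1 − 0.08356) = 1.258 kΩ.

R2 ≈ 1.26 kΩ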